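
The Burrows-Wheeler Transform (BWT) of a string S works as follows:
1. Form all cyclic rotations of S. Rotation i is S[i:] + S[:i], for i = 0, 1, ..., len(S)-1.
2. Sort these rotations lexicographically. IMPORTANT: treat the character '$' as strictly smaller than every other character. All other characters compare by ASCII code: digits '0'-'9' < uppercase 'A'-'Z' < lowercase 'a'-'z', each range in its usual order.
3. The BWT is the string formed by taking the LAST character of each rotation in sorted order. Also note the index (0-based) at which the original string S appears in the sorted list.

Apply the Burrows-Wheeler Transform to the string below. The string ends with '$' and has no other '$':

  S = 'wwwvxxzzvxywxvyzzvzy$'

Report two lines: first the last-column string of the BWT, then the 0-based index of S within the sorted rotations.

Answer: ywzxzww$ywvvxzxvzzvxy
7

Derivation:
All 21 rotations (rotation i = S[i:]+S[:i]):
  rot[0] = wwwvxxzzvxywxvyzzvzy$
  rot[1] = wwvxxzzvxywxvyzzvzy$w
  rot[2] = wvxxzzvxywxvyzzvzy$ww
  rot[3] = vxxzzvxywxvyzzvzy$www
  rot[4] = xxzzvxywxvyzzvzy$wwwv
  rot[5] = xzzvxywxvyzzvzy$wwwvx
  rot[6] = zzvxywxvyzzvzy$wwwvxx
  rot[7] = zvxywxvyzzvzy$wwwvxxz
  rot[8] = vxywxvyzzvzy$wwwvxxzz
  rot[9] = xywxvyzzvzy$wwwvxxzzv
  rot[10] = ywxvyzzvzy$wwwvxxzzvx
  rot[11] = wxvyzzvzy$wwwvxxzzvxy
  rot[12] = xvyzzvzy$wwwvxxzzvxyw
  rot[13] = vyzzvzy$wwwvxxzzvxywx
  rot[14] = yzzvzy$wwwvxxzzvxywxv
  rot[15] = zzvzy$wwwvxxzzvxywxvy
  rot[16] = zvzy$wwwvxxzzvxywxvyz
  rot[17] = vzy$wwwvxxzzvxywxvyzz
  rot[18] = zy$wwwvxxzzvxywxvyzzv
  rot[19] = y$wwwvxxzzvxywxvyzzvz
  rot[20] = $wwwvxxzzvxywxvyzzvzy
Sorted (with $ < everything):
  sorted[0] = $wwwvxxzzvxywxvyzzvzy  (last char: 'y')
  sorted[1] = vxxzzvxywxvyzzvzy$www  (last char: 'w')
  sorted[2] = vxywxvyzzvzy$wwwvxxzz  (last char: 'z')
  sorted[3] = vyzzvzy$wwwvxxzzvxywx  (last char: 'x')
  sorted[4] = vzy$wwwvxxzzvxywxvyzz  (last char: 'z')
  sorted[5] = wvxxzzvxywxvyzzvzy$ww  (last char: 'w')
  sorted[6] = wwvxxzzvxywxvyzzvzy$w  (last char: 'w')
  sorted[7] = wwwvxxzzvxywxvyzzvzy$  (last char: '$')
  sorted[8] = wxvyzzvzy$wwwvxxzzvxy  (last char: 'y')
  sorted[9] = xvyzzvzy$wwwvxxzzvxyw  (last char: 'w')
  sorted[10] = xxzzvxywxvyzzvzy$wwwv  (last char: 'v')
  sorted[11] = xywxvyzzvzy$wwwvxxzzv  (last char: 'v')
  sorted[12] = xzzvxywxvyzzvzy$wwwvx  (last char: 'x')
  sorted[13] = y$wwwvxxzzvxywxvyzzvz  (last char: 'z')
  sorted[14] = ywxvyzzvzy$wwwvxxzzvx  (last char: 'x')
  sorted[15] = yzzvzy$wwwvxxzzvxywxv  (last char: 'v')
  sorted[16] = zvxywxvyzzvzy$wwwvxxz  (last char: 'z')
  sorted[17] = zvzy$wwwvxxzzvxywxvyz  (last char: 'z')
  sorted[18] = zy$wwwvxxzzvxywxvyzzv  (last char: 'v')
  sorted[19] = zzvxywxvyzzvzy$wwwvxx  (last char: 'x')
  sorted[20] = zzvzy$wwwvxxzzvxywxvy  (last char: 'y')
Last column: ywzxzww$ywvvxzxvzzvxy
Original string S is at sorted index 7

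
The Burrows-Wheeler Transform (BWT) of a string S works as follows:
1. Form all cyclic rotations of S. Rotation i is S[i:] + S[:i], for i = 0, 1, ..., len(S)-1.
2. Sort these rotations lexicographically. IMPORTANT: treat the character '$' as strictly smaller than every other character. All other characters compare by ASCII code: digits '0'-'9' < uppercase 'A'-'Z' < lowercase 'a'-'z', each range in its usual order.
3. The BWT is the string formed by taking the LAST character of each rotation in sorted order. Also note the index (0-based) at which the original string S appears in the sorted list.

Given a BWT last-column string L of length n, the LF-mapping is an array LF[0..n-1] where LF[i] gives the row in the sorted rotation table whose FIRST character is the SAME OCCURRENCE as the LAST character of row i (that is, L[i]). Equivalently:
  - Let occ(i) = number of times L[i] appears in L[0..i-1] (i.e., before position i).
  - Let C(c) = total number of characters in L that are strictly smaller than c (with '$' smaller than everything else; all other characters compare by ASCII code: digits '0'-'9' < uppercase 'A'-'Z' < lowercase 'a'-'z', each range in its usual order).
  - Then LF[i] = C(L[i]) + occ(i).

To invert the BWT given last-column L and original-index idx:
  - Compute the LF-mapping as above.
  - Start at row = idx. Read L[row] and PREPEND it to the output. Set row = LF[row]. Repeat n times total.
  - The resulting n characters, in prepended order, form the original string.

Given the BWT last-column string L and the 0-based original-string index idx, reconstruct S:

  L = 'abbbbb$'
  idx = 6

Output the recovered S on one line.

LF mapping: 1 2 3 4 5 6 0
Walk LF starting at row 6, prepending L[row]:
  step 1: row=6, L[6]='$', prepend. Next row=LF[6]=0
  step 2: row=0, L[0]='a', prepend. Next row=LF[0]=1
  step 3: row=1, L[1]='b', prepend. Next row=LF[1]=2
  step 4: row=2, L[2]='b', prepend. Next row=LF[2]=3
  step 5: row=3, L[3]='b', prepend. Next row=LF[3]=4
  step 6: row=4, L[4]='b', prepend. Next row=LF[4]=5
  step 7: row=5, L[5]='b', prepend. Next row=LF[5]=6
Reversed output: bbbbba$

Answer: bbbbba$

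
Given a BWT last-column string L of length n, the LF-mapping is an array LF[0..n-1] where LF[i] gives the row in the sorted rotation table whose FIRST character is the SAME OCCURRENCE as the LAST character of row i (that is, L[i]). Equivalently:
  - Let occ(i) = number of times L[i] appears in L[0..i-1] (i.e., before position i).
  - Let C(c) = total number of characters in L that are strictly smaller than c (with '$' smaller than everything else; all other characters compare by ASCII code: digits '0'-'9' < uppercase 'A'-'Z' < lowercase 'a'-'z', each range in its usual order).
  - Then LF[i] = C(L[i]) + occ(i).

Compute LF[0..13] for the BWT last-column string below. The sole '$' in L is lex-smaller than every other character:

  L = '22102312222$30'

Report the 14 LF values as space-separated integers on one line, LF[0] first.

Answer: 5 6 3 1 7 12 4 8 9 10 11 0 13 2

Derivation:
Char counts: '$':1, '0':2, '1':2, '2':7, '3':2
C (first-col start): C('$')=0, C('0')=1, C('1')=3, C('2')=5, C('3')=12
L[0]='2': occ=0, LF[0]=C('2')+0=5+0=5
L[1]='2': occ=1, LF[1]=C('2')+1=5+1=6
L[2]='1': occ=0, LF[2]=C('1')+0=3+0=3
L[3]='0': occ=0, LF[3]=C('0')+0=1+0=1
L[4]='2': occ=2, LF[4]=C('2')+2=5+2=7
L[5]='3': occ=0, LF[5]=C('3')+0=12+0=12
L[6]='1': occ=1, LF[6]=C('1')+1=3+1=4
L[7]='2': occ=3, LF[7]=C('2')+3=5+3=8
L[8]='2': occ=4, LF[8]=C('2')+4=5+4=9
L[9]='2': occ=5, LF[9]=C('2')+5=5+5=10
L[10]='2': occ=6, LF[10]=C('2')+6=5+6=11
L[11]='$': occ=0, LF[11]=C('$')+0=0+0=0
L[12]='3': occ=1, LF[12]=C('3')+1=12+1=13
L[13]='0': occ=1, LF[13]=C('0')+1=1+1=2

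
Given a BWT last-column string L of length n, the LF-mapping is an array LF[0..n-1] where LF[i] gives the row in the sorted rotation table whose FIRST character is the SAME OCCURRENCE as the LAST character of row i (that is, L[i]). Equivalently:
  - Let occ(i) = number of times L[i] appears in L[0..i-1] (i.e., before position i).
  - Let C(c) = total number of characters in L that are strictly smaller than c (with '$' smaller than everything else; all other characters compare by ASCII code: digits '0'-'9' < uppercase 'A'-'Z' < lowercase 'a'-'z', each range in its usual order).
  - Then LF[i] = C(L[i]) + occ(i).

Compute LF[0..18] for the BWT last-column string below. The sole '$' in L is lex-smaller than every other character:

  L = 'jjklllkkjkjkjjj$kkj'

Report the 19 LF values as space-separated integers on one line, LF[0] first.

Answer: 1 2 9 16 17 18 10 11 3 12 4 13 5 6 7 0 14 15 8

Derivation:
Char counts: '$':1, 'j':8, 'k':7, 'l':3
C (first-col start): C('$')=0, C('j')=1, C('k')=9, C('l')=16
L[0]='j': occ=0, LF[0]=C('j')+0=1+0=1
L[1]='j': occ=1, LF[1]=C('j')+1=1+1=2
L[2]='k': occ=0, LF[2]=C('k')+0=9+0=9
L[3]='l': occ=0, LF[3]=C('l')+0=16+0=16
L[4]='l': occ=1, LF[4]=C('l')+1=16+1=17
L[5]='l': occ=2, LF[5]=C('l')+2=16+2=18
L[6]='k': occ=1, LF[6]=C('k')+1=9+1=10
L[7]='k': occ=2, LF[7]=C('k')+2=9+2=11
L[8]='j': occ=2, LF[8]=C('j')+2=1+2=3
L[9]='k': occ=3, LF[9]=C('k')+3=9+3=12
L[10]='j': occ=3, LF[10]=C('j')+3=1+3=4
L[11]='k': occ=4, LF[11]=C('k')+4=9+4=13
L[12]='j': occ=4, LF[12]=C('j')+4=1+4=5
L[13]='j': occ=5, LF[13]=C('j')+5=1+5=6
L[14]='j': occ=6, LF[14]=C('j')+6=1+6=7
L[15]='$': occ=0, LF[15]=C('$')+0=0+0=0
L[16]='k': occ=5, LF[16]=C('k')+5=9+5=14
L[17]='k': occ=6, LF[17]=C('k')+6=9+6=15
L[18]='j': occ=7, LF[18]=C('j')+7=1+7=8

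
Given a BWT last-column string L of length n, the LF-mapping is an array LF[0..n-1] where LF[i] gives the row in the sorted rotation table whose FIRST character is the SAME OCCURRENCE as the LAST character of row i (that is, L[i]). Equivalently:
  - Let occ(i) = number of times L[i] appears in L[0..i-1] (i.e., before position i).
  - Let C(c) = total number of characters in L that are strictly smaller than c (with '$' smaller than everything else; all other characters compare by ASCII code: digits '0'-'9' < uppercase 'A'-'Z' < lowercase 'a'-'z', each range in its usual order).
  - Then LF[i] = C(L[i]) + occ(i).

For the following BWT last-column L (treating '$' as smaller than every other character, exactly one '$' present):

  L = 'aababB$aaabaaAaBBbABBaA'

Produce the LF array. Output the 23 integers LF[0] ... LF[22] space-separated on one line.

Char counts: '$':1, 'A':3, 'B':5, 'a':10, 'b':4
C (first-col start): C('$')=0, C('A')=1, C('B')=4, C('a')=9, C('b')=19
L[0]='a': occ=0, LF[0]=C('a')+0=9+0=9
L[1]='a': occ=1, LF[1]=C('a')+1=9+1=10
L[2]='b': occ=0, LF[2]=C('b')+0=19+0=19
L[3]='a': occ=2, LF[3]=C('a')+2=9+2=11
L[4]='b': occ=1, LF[4]=C('b')+1=19+1=20
L[5]='B': occ=0, LF[5]=C('B')+0=4+0=4
L[6]='$': occ=0, LF[6]=C('$')+0=0+0=0
L[7]='a': occ=3, LF[7]=C('a')+3=9+3=12
L[8]='a': occ=4, LF[8]=C('a')+4=9+4=13
L[9]='a': occ=5, LF[9]=C('a')+5=9+5=14
L[10]='b': occ=2, LF[10]=C('b')+2=19+2=21
L[11]='a': occ=6, LF[11]=C('a')+6=9+6=15
L[12]='a': occ=7, LF[12]=C('a')+7=9+7=16
L[13]='A': occ=0, LF[13]=C('A')+0=1+0=1
L[14]='a': occ=8, LF[14]=C('a')+8=9+8=17
L[15]='B': occ=1, LF[15]=C('B')+1=4+1=5
L[16]='B': occ=2, LF[16]=C('B')+2=4+2=6
L[17]='b': occ=3, LF[17]=C('b')+3=19+3=22
L[18]='A': occ=1, LF[18]=C('A')+1=1+1=2
L[19]='B': occ=3, LF[19]=C('B')+3=4+3=7
L[20]='B': occ=4, LF[20]=C('B')+4=4+4=8
L[21]='a': occ=9, LF[21]=C('a')+9=9+9=18
L[22]='A': occ=2, LF[22]=C('A')+2=1+2=3

Answer: 9 10 19 11 20 4 0 12 13 14 21 15 16 1 17 5 6 22 2 7 8 18 3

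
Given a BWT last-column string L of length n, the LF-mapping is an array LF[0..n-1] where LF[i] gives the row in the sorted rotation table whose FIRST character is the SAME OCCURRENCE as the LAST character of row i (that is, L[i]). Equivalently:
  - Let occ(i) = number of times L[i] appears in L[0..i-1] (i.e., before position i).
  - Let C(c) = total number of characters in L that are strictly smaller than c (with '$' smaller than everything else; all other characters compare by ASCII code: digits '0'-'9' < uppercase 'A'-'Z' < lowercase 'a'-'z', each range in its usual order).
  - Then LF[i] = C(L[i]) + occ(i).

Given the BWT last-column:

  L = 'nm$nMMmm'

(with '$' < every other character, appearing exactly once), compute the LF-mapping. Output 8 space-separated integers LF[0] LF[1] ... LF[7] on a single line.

Answer: 6 3 0 7 1 2 4 5

Derivation:
Char counts: '$':1, 'M':2, 'm':3, 'n':2
C (first-col start): C('$')=0, C('M')=1, C('m')=3, C('n')=6
L[0]='n': occ=0, LF[0]=C('n')+0=6+0=6
L[1]='m': occ=0, LF[1]=C('m')+0=3+0=3
L[2]='$': occ=0, LF[2]=C('$')+0=0+0=0
L[3]='n': occ=1, LF[3]=C('n')+1=6+1=7
L[4]='M': occ=0, LF[4]=C('M')+0=1+0=1
L[5]='M': occ=1, LF[5]=C('M')+1=1+1=2
L[6]='m': occ=1, LF[6]=C('m')+1=3+1=4
L[7]='m': occ=2, LF[7]=C('m')+2=3+2=5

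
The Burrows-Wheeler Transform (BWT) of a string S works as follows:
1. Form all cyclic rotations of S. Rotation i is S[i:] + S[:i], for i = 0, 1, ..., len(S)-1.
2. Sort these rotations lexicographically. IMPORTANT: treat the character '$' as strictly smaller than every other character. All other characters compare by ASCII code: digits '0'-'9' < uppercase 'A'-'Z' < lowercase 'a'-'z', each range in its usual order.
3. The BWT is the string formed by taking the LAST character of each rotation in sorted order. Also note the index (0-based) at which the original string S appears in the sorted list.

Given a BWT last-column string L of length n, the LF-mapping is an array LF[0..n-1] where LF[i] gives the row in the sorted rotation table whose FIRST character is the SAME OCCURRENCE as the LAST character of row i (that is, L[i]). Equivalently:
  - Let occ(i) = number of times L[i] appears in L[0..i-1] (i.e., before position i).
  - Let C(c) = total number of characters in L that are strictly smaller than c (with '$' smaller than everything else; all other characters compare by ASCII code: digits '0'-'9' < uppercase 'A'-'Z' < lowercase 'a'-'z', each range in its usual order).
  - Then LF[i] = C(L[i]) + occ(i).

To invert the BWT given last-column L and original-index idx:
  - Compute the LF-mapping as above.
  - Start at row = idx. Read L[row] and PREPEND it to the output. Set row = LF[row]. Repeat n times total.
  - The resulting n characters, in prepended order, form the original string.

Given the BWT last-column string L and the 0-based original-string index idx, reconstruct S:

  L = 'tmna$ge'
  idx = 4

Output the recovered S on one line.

LF mapping: 6 4 5 1 0 3 2
Walk LF starting at row 4, prepending L[row]:
  step 1: row=4, L[4]='$', prepend. Next row=LF[4]=0
  step 2: row=0, L[0]='t', prepend. Next row=LF[0]=6
  step 3: row=6, L[6]='e', prepend. Next row=LF[6]=2
  step 4: row=2, L[2]='n', prepend. Next row=LF[2]=5
  step 5: row=5, L[5]='g', prepend. Next row=LF[5]=3
  step 6: row=3, L[3]='a', prepend. Next row=LF[3]=1
  step 7: row=1, L[1]='m', prepend. Next row=LF[1]=4
Reversed output: magnet$

Answer: magnet$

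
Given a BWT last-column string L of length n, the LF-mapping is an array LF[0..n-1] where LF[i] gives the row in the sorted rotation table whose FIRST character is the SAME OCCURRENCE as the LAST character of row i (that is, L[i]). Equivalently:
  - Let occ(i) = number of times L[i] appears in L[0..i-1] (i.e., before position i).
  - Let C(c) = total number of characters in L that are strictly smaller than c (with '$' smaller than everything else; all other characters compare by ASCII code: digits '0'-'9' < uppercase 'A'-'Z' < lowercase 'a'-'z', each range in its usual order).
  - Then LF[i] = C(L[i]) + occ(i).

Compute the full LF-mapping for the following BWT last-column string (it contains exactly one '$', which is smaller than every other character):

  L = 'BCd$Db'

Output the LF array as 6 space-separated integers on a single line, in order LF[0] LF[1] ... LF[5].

Char counts: '$':1, 'B':1, 'C':1, 'D':1, 'b':1, 'd':1
C (first-col start): C('$')=0, C('B')=1, C('C')=2, C('D')=3, C('b')=4, C('d')=5
L[0]='B': occ=0, LF[0]=C('B')+0=1+0=1
L[1]='C': occ=0, LF[1]=C('C')+0=2+0=2
L[2]='d': occ=0, LF[2]=C('d')+0=5+0=5
L[3]='$': occ=0, LF[3]=C('$')+0=0+0=0
L[4]='D': occ=0, LF[4]=C('D')+0=3+0=3
L[5]='b': occ=0, LF[5]=C('b')+0=4+0=4

Answer: 1 2 5 0 3 4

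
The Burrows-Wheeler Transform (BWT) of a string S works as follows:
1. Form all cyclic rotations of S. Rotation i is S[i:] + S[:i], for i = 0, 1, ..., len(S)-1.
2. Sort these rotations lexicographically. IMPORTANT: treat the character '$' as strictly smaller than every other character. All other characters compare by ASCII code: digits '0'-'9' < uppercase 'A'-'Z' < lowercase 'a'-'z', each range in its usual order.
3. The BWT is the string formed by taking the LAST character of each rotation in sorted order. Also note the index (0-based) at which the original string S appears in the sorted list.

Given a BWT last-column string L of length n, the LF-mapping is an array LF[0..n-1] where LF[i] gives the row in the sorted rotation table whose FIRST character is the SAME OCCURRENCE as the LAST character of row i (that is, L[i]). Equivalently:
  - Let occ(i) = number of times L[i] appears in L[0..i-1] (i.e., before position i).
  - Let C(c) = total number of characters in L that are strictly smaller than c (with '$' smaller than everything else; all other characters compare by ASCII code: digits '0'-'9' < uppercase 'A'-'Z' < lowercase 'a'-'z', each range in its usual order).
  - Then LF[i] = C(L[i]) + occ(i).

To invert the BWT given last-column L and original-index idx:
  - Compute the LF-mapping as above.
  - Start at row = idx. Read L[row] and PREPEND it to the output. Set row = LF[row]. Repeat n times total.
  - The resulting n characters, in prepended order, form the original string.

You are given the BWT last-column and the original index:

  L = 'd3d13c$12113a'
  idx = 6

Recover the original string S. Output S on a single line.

Answer: 311ad131c23d$

Derivation:
LF mapping: 11 6 12 1 7 10 0 2 5 3 4 8 9
Walk LF starting at row 6, prepending L[row]:
  step 1: row=6, L[6]='$', prepend. Next row=LF[6]=0
  step 2: row=0, L[0]='d', prepend. Next row=LF[0]=11
  step 3: row=11, L[11]='3', prepend. Next row=LF[11]=8
  step 4: row=8, L[8]='2', prepend. Next row=LF[8]=5
  step 5: row=5, L[5]='c', prepend. Next row=LF[5]=10
  step 6: row=10, L[10]='1', prepend. Next row=LF[10]=4
  step 7: row=4, L[4]='3', prepend. Next row=LF[4]=7
  step 8: row=7, L[7]='1', prepend. Next row=LF[7]=2
  step 9: row=2, L[2]='d', prepend. Next row=LF[2]=12
  step 10: row=12, L[12]='a', prepend. Next row=LF[12]=9
  step 11: row=9, L[9]='1', prepend. Next row=LF[9]=3
  step 12: row=3, L[3]='1', prepend. Next row=LF[3]=1
  step 13: row=1, L[1]='3', prepend. Next row=LF[1]=6
Reversed output: 311ad131c23d$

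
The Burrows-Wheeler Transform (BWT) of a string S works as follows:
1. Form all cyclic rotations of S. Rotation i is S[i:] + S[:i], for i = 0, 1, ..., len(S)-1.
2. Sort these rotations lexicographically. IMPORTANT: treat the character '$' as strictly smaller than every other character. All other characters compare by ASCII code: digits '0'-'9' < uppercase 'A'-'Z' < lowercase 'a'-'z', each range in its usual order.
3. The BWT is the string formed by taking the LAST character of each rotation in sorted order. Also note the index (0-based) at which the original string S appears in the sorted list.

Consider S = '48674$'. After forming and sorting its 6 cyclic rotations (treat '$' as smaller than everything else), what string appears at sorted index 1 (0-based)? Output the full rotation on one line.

Answer: 4$4867

Derivation:
All 6 rotations (rotation i = S[i:]+S[:i]):
  rot[0] = 48674$
  rot[1] = 8674$4
  rot[2] = 674$48
  rot[3] = 74$486
  rot[4] = 4$4867
  rot[5] = $48674
Sorted (with $ < everything):
  sorted[0] = $48674
  sorted[1] = 4$4867
  sorted[2] = 48674$
  sorted[3] = 674$48
  sorted[4] = 74$486
  sorted[5] = 8674$4
sorted[1] = 4$4867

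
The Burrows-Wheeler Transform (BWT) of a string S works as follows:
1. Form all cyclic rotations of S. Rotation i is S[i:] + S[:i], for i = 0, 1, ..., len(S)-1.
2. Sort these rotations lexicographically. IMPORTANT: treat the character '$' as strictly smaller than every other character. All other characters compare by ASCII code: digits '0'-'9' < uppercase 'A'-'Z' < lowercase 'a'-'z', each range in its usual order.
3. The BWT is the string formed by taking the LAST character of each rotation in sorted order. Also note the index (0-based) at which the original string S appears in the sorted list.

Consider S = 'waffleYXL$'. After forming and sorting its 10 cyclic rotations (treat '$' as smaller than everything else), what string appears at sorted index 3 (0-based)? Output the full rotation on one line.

All 10 rotations (rotation i = S[i:]+S[:i]):
  rot[0] = waffleYXL$
  rot[1] = affleYXL$w
  rot[2] = ffleYXL$wa
  rot[3] = fleYXL$waf
  rot[4] = leYXL$waff
  rot[5] = eYXL$waffl
  rot[6] = YXL$waffle
  rot[7] = XL$waffleY
  rot[8] = L$waffleYX
  rot[9] = $waffleYXL
Sorted (with $ < everything):
  sorted[0] = $waffleYXL
  sorted[1] = L$waffleYX
  sorted[2] = XL$waffleY
  sorted[3] = YXL$waffle
  sorted[4] = affleYXL$w
  sorted[5] = eYXL$waffl
  sorted[6] = ffleYXL$wa
  sorted[7] = fleYXL$waf
  sorted[8] = leYXL$waff
  sorted[9] = waffleYXL$
sorted[3] = YXL$waffle

Answer: YXL$waffle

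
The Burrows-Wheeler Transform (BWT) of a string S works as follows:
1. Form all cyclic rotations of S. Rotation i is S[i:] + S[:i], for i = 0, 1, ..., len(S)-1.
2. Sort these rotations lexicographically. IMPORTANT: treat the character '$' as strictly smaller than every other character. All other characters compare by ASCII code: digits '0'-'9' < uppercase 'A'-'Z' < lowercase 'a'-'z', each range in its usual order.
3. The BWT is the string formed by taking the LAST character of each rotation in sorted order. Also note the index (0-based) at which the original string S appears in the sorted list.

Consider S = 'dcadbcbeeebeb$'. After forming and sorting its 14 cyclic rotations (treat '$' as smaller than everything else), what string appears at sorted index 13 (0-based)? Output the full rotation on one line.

All 14 rotations (rotation i = S[i:]+S[:i]):
  rot[0] = dcadbcbeeebeb$
  rot[1] = cadbcbeeebeb$d
  rot[2] = adbcbeeebeb$dc
  rot[3] = dbcbeeebeb$dca
  rot[4] = bcbeeebeb$dcad
  rot[5] = cbeeebeb$dcadb
  rot[6] = beeebeb$dcadbc
  rot[7] = eeebeb$dcadbcb
  rot[8] = eebeb$dcadbcbe
  rot[9] = ebeb$dcadbcbee
  rot[10] = beb$dcadbcbeee
  rot[11] = eb$dcadbcbeeeb
  rot[12] = b$dcadbcbeeebe
  rot[13] = $dcadbcbeeebeb
Sorted (with $ < everything):
  sorted[0] = $dcadbcbeeebeb
  sorted[1] = adbcbeeebeb$dc
  sorted[2] = b$dcadbcbeeebe
  sorted[3] = bcbeeebeb$dcad
  sorted[4] = beb$dcadbcbeee
  sorted[5] = beeebeb$dcadbc
  sorted[6] = cadbcbeeebeb$d
  sorted[7] = cbeeebeb$dcadb
  sorted[8] = dbcbeeebeb$dca
  sorted[9] = dcadbcbeeebeb$
  sorted[10] = eb$dcadbcbeeeb
  sorted[11] = ebeb$dcadbcbee
  sorted[12] = eebeb$dcadbcbe
  sorted[13] = eeebeb$dcadbcb
sorted[13] = eeebeb$dcadbcb

Answer: eeebeb$dcadbcb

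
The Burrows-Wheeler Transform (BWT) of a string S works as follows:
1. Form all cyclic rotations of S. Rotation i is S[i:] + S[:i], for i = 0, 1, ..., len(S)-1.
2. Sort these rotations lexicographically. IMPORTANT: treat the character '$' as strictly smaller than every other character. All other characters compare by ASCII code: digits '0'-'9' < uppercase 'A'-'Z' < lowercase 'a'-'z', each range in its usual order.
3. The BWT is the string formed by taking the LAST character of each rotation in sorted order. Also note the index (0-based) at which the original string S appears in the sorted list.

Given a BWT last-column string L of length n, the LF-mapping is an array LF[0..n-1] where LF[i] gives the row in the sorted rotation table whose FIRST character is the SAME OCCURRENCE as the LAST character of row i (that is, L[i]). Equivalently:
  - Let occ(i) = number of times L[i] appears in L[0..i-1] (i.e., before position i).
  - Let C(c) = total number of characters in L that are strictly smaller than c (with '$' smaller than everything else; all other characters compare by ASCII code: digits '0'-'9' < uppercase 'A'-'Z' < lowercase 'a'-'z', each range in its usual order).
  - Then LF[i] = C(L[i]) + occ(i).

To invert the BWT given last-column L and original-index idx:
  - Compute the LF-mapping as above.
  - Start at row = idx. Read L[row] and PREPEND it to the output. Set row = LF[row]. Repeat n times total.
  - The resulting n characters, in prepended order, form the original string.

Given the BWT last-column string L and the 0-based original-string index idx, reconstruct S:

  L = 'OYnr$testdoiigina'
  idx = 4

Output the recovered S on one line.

LF mapping: 1 2 10 13 0 15 5 14 16 4 12 7 8 6 9 11 3
Walk LF starting at row 4, prepending L[row]:
  step 1: row=4, L[4]='$', prepend. Next row=LF[4]=0
  step 2: row=0, L[0]='O', prepend. Next row=LF[0]=1
  step 3: row=1, L[1]='Y', prepend. Next row=LF[1]=2
  step 4: row=2, L[2]='n', prepend. Next row=LF[2]=10
  step 5: row=10, L[10]='o', prepend. Next row=LF[10]=12
  step 6: row=12, L[12]='i', prepend. Next row=LF[12]=8
  step 7: row=8, L[8]='t', prepend. Next row=LF[8]=16
  step 8: row=16, L[16]='a', prepend. Next row=LF[16]=3
  step 9: row=3, L[3]='r', prepend. Next row=LF[3]=13
  step 10: row=13, L[13]='g', prepend. Next row=LF[13]=6
  step 11: row=6, L[6]='e', prepend. Next row=LF[6]=5
  step 12: row=5, L[5]='t', prepend. Next row=LF[5]=15
  step 13: row=15, L[15]='n', prepend. Next row=LF[15]=11
  step 14: row=11, L[11]='i', prepend. Next row=LF[11]=7
  step 15: row=7, L[7]='s', prepend. Next row=LF[7]=14
  step 16: row=14, L[14]='i', prepend. Next row=LF[14]=9
  step 17: row=9, L[9]='d', prepend. Next row=LF[9]=4
Reversed output: disintegrationYO$

Answer: disintegrationYO$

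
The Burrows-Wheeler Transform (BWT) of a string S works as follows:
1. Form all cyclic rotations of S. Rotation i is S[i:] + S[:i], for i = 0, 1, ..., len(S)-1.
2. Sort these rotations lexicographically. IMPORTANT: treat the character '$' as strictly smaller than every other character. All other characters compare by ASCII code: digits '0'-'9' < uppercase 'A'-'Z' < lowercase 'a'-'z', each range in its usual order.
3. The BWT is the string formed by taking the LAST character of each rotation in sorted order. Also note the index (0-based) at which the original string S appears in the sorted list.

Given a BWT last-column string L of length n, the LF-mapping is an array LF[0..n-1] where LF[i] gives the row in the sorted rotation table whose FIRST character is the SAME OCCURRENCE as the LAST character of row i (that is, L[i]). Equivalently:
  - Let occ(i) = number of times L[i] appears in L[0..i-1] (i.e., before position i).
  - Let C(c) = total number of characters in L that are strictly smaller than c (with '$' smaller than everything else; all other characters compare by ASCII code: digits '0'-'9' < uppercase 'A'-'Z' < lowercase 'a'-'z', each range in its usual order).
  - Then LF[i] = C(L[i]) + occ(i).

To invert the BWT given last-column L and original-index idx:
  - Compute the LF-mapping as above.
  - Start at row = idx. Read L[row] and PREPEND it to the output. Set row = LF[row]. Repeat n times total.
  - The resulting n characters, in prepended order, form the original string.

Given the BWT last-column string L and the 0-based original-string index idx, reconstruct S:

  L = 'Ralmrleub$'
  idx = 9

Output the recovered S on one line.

LF mapping: 1 2 5 7 8 6 4 9 3 0
Walk LF starting at row 9, prepending L[row]:
  step 1: row=9, L[9]='$', prepend. Next row=LF[9]=0
  step 2: row=0, L[0]='R', prepend. Next row=LF[0]=1
  step 3: row=1, L[1]='a', prepend. Next row=LF[1]=2
  step 4: row=2, L[2]='l', prepend. Next row=LF[2]=5
  step 5: row=5, L[5]='l', prepend. Next row=LF[5]=6
  step 6: row=6, L[6]='e', prepend. Next row=LF[6]=4
  step 7: row=4, L[4]='r', prepend. Next row=LF[4]=8
  step 8: row=8, L[8]='b', prepend. Next row=LF[8]=3
  step 9: row=3, L[3]='m', prepend. Next row=LF[3]=7
  step 10: row=7, L[7]='u', prepend. Next row=LF[7]=9
Reversed output: umbrellaR$

Answer: umbrellaR$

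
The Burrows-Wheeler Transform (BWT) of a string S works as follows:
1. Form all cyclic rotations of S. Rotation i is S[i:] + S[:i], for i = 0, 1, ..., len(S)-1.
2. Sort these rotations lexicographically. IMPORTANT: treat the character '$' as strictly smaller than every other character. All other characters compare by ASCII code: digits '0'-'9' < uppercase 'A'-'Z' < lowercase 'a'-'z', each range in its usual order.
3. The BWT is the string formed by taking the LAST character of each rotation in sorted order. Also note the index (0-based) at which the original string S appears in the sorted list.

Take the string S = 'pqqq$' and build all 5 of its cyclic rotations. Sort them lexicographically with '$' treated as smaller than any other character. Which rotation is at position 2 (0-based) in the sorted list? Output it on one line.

All 5 rotations (rotation i = S[i:]+S[:i]):
  rot[0] = pqqq$
  rot[1] = qqq$p
  rot[2] = qq$pq
  rot[3] = q$pqq
  rot[4] = $pqqq
Sorted (with $ < everything):
  sorted[0] = $pqqq
  sorted[1] = pqqq$
  sorted[2] = q$pqq
  sorted[3] = qq$pq
  sorted[4] = qqq$p
sorted[2] = q$pqq

Answer: q$pqq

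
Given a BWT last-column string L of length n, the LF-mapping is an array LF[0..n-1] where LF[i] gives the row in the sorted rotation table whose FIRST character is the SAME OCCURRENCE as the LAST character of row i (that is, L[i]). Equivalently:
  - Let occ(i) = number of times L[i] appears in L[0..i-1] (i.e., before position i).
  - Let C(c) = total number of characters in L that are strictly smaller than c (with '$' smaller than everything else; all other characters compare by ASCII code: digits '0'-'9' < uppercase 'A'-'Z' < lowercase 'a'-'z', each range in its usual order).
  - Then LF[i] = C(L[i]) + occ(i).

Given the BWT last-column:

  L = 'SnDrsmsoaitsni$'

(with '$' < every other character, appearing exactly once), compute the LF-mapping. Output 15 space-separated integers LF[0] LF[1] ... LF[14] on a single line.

Answer: 2 7 1 10 11 6 12 9 3 4 14 13 8 5 0

Derivation:
Char counts: '$':1, 'D':1, 'S':1, 'a':1, 'i':2, 'm':1, 'n':2, 'o':1, 'r':1, 's':3, 't':1
C (first-col start): C('$')=0, C('D')=1, C('S')=2, C('a')=3, C('i')=4, C('m')=6, C('n')=7, C('o')=9, C('r')=10, C('s')=11, C('t')=14
L[0]='S': occ=0, LF[0]=C('S')+0=2+0=2
L[1]='n': occ=0, LF[1]=C('n')+0=7+0=7
L[2]='D': occ=0, LF[2]=C('D')+0=1+0=1
L[3]='r': occ=0, LF[3]=C('r')+0=10+0=10
L[4]='s': occ=0, LF[4]=C('s')+0=11+0=11
L[5]='m': occ=0, LF[5]=C('m')+0=6+0=6
L[6]='s': occ=1, LF[6]=C('s')+1=11+1=12
L[7]='o': occ=0, LF[7]=C('o')+0=9+0=9
L[8]='a': occ=0, LF[8]=C('a')+0=3+0=3
L[9]='i': occ=0, LF[9]=C('i')+0=4+0=4
L[10]='t': occ=0, LF[10]=C('t')+0=14+0=14
L[11]='s': occ=2, LF[11]=C('s')+2=11+2=13
L[12]='n': occ=1, LF[12]=C('n')+1=7+1=8
L[13]='i': occ=1, LF[13]=C('i')+1=4+1=5
L[14]='$': occ=0, LF[14]=C('$')+0=0+0=0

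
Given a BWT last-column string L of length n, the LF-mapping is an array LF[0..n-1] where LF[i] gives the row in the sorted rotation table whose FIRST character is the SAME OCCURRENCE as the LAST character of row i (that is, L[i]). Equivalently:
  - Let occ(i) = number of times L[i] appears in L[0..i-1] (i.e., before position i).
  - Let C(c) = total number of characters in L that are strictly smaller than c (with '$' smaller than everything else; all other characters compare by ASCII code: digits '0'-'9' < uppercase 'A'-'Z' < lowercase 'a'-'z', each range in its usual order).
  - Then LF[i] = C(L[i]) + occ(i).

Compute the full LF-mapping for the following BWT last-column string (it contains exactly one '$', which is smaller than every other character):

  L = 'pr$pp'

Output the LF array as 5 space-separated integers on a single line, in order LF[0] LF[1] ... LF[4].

Answer: 1 4 0 2 3

Derivation:
Char counts: '$':1, 'p':3, 'r':1
C (first-col start): C('$')=0, C('p')=1, C('r')=4
L[0]='p': occ=0, LF[0]=C('p')+0=1+0=1
L[1]='r': occ=0, LF[1]=C('r')+0=4+0=4
L[2]='$': occ=0, LF[2]=C('$')+0=0+0=0
L[3]='p': occ=1, LF[3]=C('p')+1=1+1=2
L[4]='p': occ=2, LF[4]=C('p')+2=1+2=3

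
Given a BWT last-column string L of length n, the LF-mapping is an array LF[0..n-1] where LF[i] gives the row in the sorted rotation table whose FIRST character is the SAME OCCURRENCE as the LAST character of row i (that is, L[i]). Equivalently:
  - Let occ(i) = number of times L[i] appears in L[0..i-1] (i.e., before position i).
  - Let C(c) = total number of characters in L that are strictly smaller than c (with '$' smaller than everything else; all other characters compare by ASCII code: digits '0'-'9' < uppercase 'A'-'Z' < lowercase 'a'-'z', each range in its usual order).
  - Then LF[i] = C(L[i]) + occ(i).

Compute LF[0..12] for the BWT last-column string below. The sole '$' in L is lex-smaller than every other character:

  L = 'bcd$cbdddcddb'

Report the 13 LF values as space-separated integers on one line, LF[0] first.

Answer: 1 4 7 0 5 2 8 9 10 6 11 12 3

Derivation:
Char counts: '$':1, 'b':3, 'c':3, 'd':6
C (first-col start): C('$')=0, C('b')=1, C('c')=4, C('d')=7
L[0]='b': occ=0, LF[0]=C('b')+0=1+0=1
L[1]='c': occ=0, LF[1]=C('c')+0=4+0=4
L[2]='d': occ=0, LF[2]=C('d')+0=7+0=7
L[3]='$': occ=0, LF[3]=C('$')+0=0+0=0
L[4]='c': occ=1, LF[4]=C('c')+1=4+1=5
L[5]='b': occ=1, LF[5]=C('b')+1=1+1=2
L[6]='d': occ=1, LF[6]=C('d')+1=7+1=8
L[7]='d': occ=2, LF[7]=C('d')+2=7+2=9
L[8]='d': occ=3, LF[8]=C('d')+3=7+3=10
L[9]='c': occ=2, LF[9]=C('c')+2=4+2=6
L[10]='d': occ=4, LF[10]=C('d')+4=7+4=11
L[11]='d': occ=5, LF[11]=C('d')+5=7+5=12
L[12]='b': occ=2, LF[12]=C('b')+2=1+2=3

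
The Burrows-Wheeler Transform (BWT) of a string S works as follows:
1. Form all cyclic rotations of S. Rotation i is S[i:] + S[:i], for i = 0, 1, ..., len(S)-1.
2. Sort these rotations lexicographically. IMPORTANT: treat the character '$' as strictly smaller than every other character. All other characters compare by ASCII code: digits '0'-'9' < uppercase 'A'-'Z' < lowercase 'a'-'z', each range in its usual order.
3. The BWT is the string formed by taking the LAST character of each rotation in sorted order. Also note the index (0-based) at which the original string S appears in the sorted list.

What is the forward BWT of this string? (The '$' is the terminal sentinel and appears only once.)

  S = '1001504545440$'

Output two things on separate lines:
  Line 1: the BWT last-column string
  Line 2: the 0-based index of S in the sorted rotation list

All 14 rotations (rotation i = S[i:]+S[:i]):
  rot[0] = 1001504545440$
  rot[1] = 001504545440$1
  rot[2] = 01504545440$10
  rot[3] = 1504545440$100
  rot[4] = 504545440$1001
  rot[5] = 04545440$10015
  rot[6] = 4545440$100150
  rot[7] = 545440$1001504
  rot[8] = 45440$10015045
  rot[9] = 5440$100150454
  rot[10] = 440$1001504545
  rot[11] = 40$10015045454
  rot[12] = 0$100150454544
  rot[13] = $1001504545440
Sorted (with $ < everything):
  sorted[0] = $1001504545440  (last char: '0')
  sorted[1] = 0$100150454544  (last char: '4')
  sorted[2] = 001504545440$1  (last char: '1')
  sorted[3] = 01504545440$10  (last char: '0')
  sorted[4] = 04545440$10015  (last char: '5')
  sorted[5] = 1001504545440$  (last char: '$')
  sorted[6] = 1504545440$100  (last char: '0')
  sorted[7] = 40$10015045454  (last char: '4')
  sorted[8] = 440$1001504545  (last char: '5')
  sorted[9] = 45440$10015045  (last char: '5')
  sorted[10] = 4545440$100150  (last char: '0')
  sorted[11] = 504545440$1001  (last char: '1')
  sorted[12] = 5440$100150454  (last char: '4')
  sorted[13] = 545440$1001504  (last char: '4')
Last column: 04105$04550144
Original string S is at sorted index 5

Answer: 04105$04550144
5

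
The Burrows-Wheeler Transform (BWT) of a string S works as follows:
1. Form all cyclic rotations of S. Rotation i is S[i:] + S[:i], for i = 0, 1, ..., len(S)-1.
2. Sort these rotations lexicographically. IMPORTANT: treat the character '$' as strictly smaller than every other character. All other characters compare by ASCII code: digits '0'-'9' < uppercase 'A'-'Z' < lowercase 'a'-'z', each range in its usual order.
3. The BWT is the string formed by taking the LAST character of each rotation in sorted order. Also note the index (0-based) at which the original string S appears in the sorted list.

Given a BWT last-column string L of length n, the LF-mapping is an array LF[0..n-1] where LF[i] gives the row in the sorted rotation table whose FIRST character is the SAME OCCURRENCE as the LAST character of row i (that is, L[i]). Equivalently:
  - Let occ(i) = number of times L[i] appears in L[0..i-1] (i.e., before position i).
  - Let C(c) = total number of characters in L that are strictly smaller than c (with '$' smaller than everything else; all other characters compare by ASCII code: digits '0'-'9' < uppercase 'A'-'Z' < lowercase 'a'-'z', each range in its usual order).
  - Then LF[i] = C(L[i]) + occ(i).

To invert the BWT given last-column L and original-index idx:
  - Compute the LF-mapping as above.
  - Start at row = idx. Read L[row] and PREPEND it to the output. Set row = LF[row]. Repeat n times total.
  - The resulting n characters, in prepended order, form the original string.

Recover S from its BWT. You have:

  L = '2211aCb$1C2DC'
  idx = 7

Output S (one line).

LF mapping: 4 5 1 2 11 7 12 0 3 8 6 10 9
Walk LF starting at row 7, prepending L[row]:
  step 1: row=7, L[7]='$', prepend. Next row=LF[7]=0
  step 2: row=0, L[0]='2', prepend. Next row=LF[0]=4
  step 3: row=4, L[4]='a', prepend. Next row=LF[4]=11
  step 4: row=11, L[11]='D', prepend. Next row=LF[11]=10
  step 5: row=10, L[10]='2', prepend. Next row=LF[10]=6
  step 6: row=6, L[6]='b', prepend. Next row=LF[6]=12
  step 7: row=12, L[12]='C', prepend. Next row=LF[12]=9
  step 8: row=9, L[9]='C', prepend. Next row=LF[9]=8
  step 9: row=8, L[8]='1', prepend. Next row=LF[8]=3
  step 10: row=3, L[3]='1', prepend. Next row=LF[3]=2
  step 11: row=2, L[2]='1', prepend. Next row=LF[2]=1
  step 12: row=1, L[1]='2', prepend. Next row=LF[1]=5
  step 13: row=5, L[5]='C', prepend. Next row=LF[5]=7
Reversed output: C2111CCb2Da2$

Answer: C2111CCb2Da2$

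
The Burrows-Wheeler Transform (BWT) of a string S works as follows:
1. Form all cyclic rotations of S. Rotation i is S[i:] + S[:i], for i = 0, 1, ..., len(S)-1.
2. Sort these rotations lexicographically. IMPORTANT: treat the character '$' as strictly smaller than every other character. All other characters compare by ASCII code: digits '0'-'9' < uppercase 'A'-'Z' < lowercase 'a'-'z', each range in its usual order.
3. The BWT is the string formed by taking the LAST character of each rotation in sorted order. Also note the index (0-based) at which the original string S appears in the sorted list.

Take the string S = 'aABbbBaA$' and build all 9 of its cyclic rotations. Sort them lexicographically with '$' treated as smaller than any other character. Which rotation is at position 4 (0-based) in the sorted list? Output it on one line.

Answer: BbbBaA$aA

Derivation:
All 9 rotations (rotation i = S[i:]+S[:i]):
  rot[0] = aABbbBaA$
  rot[1] = ABbbBaA$a
  rot[2] = BbbBaA$aA
  rot[3] = bbBaA$aAB
  rot[4] = bBaA$aABb
  rot[5] = BaA$aABbb
  rot[6] = aA$aABbbB
  rot[7] = A$aABbbBa
  rot[8] = $aABbbBaA
Sorted (with $ < everything):
  sorted[0] = $aABbbBaA
  sorted[1] = A$aABbbBa
  sorted[2] = ABbbBaA$a
  sorted[3] = BaA$aABbb
  sorted[4] = BbbBaA$aA
  sorted[5] = aA$aABbbB
  sorted[6] = aABbbBaA$
  sorted[7] = bBaA$aABb
  sorted[8] = bbBaA$aAB
sorted[4] = BbbBaA$aA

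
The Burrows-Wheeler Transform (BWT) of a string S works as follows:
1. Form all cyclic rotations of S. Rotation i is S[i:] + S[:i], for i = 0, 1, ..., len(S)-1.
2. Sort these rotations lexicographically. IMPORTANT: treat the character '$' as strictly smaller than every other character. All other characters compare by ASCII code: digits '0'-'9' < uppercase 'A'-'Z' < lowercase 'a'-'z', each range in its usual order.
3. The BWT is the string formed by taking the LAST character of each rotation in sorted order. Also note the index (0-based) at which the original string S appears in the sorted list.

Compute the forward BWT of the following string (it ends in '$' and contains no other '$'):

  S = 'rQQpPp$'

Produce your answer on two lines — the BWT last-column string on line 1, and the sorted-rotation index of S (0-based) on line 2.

Answer: pprQPQ$
6

Derivation:
All 7 rotations (rotation i = S[i:]+S[:i]):
  rot[0] = rQQpPp$
  rot[1] = QQpPp$r
  rot[2] = QpPp$rQ
  rot[3] = pPp$rQQ
  rot[4] = Pp$rQQp
  rot[5] = p$rQQpP
  rot[6] = $rQQpPp
Sorted (with $ < everything):
  sorted[0] = $rQQpPp  (last char: 'p')
  sorted[1] = Pp$rQQp  (last char: 'p')
  sorted[2] = QQpPp$r  (last char: 'r')
  sorted[3] = QpPp$rQ  (last char: 'Q')
  sorted[4] = p$rQQpP  (last char: 'P')
  sorted[5] = pPp$rQQ  (last char: 'Q')
  sorted[6] = rQQpPp$  (last char: '$')
Last column: pprQPQ$
Original string S is at sorted index 6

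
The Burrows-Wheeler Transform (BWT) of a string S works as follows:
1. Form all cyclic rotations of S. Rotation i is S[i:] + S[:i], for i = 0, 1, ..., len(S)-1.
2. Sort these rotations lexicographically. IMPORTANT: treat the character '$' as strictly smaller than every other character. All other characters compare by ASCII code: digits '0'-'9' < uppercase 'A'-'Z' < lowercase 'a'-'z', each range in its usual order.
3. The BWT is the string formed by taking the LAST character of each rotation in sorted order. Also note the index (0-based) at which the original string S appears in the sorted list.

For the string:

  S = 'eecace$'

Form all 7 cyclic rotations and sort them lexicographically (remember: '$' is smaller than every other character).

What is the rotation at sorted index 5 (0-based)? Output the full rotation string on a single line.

All 7 rotations (rotation i = S[i:]+S[:i]):
  rot[0] = eecace$
  rot[1] = ecace$e
  rot[2] = cace$ee
  rot[3] = ace$eec
  rot[4] = ce$eeca
  rot[5] = e$eecac
  rot[6] = $eecace
Sorted (with $ < everything):
  sorted[0] = $eecace
  sorted[1] = ace$eec
  sorted[2] = cace$ee
  sorted[3] = ce$eeca
  sorted[4] = e$eecac
  sorted[5] = ecace$e
  sorted[6] = eecace$
sorted[5] = ecace$e

Answer: ecace$e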